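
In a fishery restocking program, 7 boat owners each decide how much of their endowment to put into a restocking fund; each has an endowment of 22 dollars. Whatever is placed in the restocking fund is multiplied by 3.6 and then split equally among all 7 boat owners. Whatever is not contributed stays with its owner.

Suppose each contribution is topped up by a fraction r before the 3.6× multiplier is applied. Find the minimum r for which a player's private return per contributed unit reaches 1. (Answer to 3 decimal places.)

0.944

With matching at rate r, one contributed unit becomes (1 + r) in the restocking fund and returns 3.6 × (1 + r) / 7 to the contributor.
Setting this equal to 1: 1 + r = 7/3.6 = 1.9444.
So the minimum matching rate is r = 1.9444 − 1 = 0.944.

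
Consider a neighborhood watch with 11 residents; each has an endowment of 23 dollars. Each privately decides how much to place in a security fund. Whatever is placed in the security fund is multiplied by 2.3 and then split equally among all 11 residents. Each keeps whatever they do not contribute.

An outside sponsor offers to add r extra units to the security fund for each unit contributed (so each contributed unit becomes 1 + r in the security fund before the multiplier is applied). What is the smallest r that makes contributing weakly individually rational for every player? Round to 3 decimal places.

With matching at rate r, one contributed unit becomes (1 + r) in the security fund and returns 2.3 × (1 + r) / 11 to the contributor.
Setting this equal to 1: 1 + r = 11/2.3 = 4.7826.
So the minimum matching rate is r = 4.7826 − 1 = 3.783.

3.783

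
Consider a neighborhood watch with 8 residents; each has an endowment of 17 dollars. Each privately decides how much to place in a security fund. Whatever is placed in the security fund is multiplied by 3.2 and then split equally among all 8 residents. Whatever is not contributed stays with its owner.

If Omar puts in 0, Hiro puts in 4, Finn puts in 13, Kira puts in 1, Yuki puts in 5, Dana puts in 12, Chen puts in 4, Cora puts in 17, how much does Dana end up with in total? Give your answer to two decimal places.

27.40 dollars

Total contributed: 0 + 4 + 13 + 1 + 5 + 12 + 4 + 17 = 56.
Each receives 3.2 × 56 / 8 = 22.40 from the security fund.
Dana keeps 17 − 12 = 5, so Dana's payoff is 5 + 22.40 = 27.40.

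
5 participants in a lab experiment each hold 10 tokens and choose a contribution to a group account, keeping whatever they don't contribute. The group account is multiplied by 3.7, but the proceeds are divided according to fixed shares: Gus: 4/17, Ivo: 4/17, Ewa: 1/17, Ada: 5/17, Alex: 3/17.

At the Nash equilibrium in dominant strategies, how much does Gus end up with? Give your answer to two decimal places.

Each unit j contributes comes back to j as 3.7 × (j's share), so j prefers to contribute only if that share exceeds 1/3.7 = 0.2703; otherwise keeping the unit dominates.
The only share above 0.2703 is Ada's 5/17, contributing 10; the remaining 4 contribute 0. Total contributed: 10.
Gus keeps 10 and receives 3.7 × 10 × 4/17 = 8.71 from the group account, for a payoff of 18.71.

18.71 tokens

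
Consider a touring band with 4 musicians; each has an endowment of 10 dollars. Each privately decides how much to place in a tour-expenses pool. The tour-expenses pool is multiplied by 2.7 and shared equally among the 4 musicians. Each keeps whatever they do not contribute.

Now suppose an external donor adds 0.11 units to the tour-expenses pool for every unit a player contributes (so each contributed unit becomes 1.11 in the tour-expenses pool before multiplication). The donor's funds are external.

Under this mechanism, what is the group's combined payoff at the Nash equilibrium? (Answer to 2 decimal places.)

40.00 dollars

With the mechanism, a contributed unit returns 2.7 × 1.11 / 4 = 0.7493 per unit of net cost — still below 1 — so contributing 0 remains dominant for every player.
Everyone keeps their endowment and the group total is 4 × 10 = 40.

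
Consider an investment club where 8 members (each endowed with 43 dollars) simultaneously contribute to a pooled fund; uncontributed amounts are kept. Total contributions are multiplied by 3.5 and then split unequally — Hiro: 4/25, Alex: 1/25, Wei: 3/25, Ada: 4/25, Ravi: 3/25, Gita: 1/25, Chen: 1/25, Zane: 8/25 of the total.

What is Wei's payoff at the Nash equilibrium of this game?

61.06 dollars

Player j's private return per contributed unit is 3.5 × (j's share). Contributing is weakly dominant for j when that share is at least 1/3.5 = 0.2857, and contributing 0 is dominant otherwise.
Zane alone (share 8/25) is above the threshold, contributing 43; the remaining 7 contribute 0. Total contributed: 43.
Wei keeps 43 and receives 3.5 × 43 × 3/25 = 18.06 from the pooled fund, for a payoff of 61.06.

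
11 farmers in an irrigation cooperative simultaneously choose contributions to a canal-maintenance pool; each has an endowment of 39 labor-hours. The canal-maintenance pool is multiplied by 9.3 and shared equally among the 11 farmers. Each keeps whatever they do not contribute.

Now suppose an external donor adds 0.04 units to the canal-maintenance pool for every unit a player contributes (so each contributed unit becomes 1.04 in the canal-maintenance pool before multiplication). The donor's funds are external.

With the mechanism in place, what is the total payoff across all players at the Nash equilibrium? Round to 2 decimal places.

429.00 labor-hours

The effective private return is 9.3 × 1.04 / 11 = 0.8793, which is still under 1, so the mechanism doesn't change anyone's dominant strategy: zero contribution.
Everyone keeps their endowment and the group total is 11 × 39 = 429.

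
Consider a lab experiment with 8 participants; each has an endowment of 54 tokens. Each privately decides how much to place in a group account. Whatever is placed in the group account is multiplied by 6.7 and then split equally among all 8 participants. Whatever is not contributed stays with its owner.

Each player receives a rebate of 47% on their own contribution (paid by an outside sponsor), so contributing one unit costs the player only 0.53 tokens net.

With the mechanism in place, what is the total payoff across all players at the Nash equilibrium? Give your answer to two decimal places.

3097.44 tokens

The effective private return per unit is now (6.7/8) / 0.53 = 1.5802 > 1, so every player's dominant strategy flips to full contribution.
So the Nash equilibrium is full contribution by all 8; the group earns 8 × (54 × 0.47 + 6.7 × 54) = 3097.44.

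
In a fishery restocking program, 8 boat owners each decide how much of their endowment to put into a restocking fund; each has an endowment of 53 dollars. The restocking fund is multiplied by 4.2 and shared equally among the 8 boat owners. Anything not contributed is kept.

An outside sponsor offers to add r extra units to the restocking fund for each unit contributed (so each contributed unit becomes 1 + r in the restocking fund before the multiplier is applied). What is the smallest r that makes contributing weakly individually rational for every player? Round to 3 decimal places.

With matching at rate r, one contributed unit becomes (1 + r) in the restocking fund and returns 4.2 × (1 + r) / 8 to the contributor.
Setting this equal to 1: 1 + r = 8/4.2 = 1.9048.
So the minimum matching rate is r = 1.9048 − 1 = 0.905.

0.905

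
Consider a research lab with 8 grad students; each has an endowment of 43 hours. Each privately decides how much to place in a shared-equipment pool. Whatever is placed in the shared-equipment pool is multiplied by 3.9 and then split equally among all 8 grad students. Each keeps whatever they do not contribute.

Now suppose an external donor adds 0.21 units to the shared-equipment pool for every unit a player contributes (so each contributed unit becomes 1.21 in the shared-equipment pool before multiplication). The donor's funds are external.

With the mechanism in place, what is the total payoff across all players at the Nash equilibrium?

With the mechanism, a contributed unit returns 3.9 × 1.21 / 8 = 0.5899 per unit of net cost — still below 1 — so contributing 0 remains dominant for every player.
At the Nash equilibrium no one contributes; group total payoff = 8 × 43 = 344.

344.00 hours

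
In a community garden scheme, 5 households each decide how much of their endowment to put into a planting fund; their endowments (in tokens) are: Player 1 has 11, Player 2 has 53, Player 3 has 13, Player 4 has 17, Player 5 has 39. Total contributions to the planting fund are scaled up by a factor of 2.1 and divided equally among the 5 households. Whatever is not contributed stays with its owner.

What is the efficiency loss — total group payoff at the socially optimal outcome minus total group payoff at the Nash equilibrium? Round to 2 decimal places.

146.30 tokens

The private return per contributed unit is 2.1/5 = 0.4200 < 1 for every player regardless of endowment, so the Nash equilibrium is zero contribution and the group total is Σ E_j = 11 + 53 + 13 + 17 + 39 = 133.
Each contributed unit returns 2.100 to the group, so the social optimum is full contribution by everyone: group total = 2.100 × 133 = 279.30.
Efficiency loss = (2.100 − 1) × 133 = 146.30.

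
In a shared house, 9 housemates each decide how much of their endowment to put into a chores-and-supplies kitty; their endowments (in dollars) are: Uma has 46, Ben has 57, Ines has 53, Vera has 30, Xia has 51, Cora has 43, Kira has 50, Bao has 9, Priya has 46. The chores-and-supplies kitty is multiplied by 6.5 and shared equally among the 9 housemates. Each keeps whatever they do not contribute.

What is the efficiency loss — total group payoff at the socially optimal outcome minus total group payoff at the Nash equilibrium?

2117.50 dollars

The private return per contributed unit is 6.5/9 = 0.7222 < 1 for every player regardless of endowment, so the Nash equilibrium is zero contribution and the group total is Σ E_j = 46 + 57 + 53 + 30 + 51 + 43 + 50 + 9 + 46 = 385.
Each contributed unit returns 6.500 to the group, so the social optimum is full contribution by everyone: group total = 6.500 × 385 = 2502.50.
Efficiency loss = (6.500 − 1) × 385 = 2117.50.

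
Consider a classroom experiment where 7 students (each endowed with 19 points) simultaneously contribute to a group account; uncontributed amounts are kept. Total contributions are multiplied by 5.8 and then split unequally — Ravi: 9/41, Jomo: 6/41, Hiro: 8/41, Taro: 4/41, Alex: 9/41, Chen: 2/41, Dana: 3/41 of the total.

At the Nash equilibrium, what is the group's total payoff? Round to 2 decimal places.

For player j, contributing a unit is worthwhile iff 5.8 × (j's share) ≥ 1, i.e. iff j's share is at least 0.1724.
Ravi, Hiro and Alex clear that bar, contributing 19 each; the remaining 4 contribute 0. Total contributed: 57.
The group account pays out 5.8 × 57 = 330.60 in total (split across the unequal shares, but the aggregate is all that matters for the group sum).
The 4 free-riders keep 19 each, adding 76. Group total = 76 + 330.60 = 406.60.

406.60 points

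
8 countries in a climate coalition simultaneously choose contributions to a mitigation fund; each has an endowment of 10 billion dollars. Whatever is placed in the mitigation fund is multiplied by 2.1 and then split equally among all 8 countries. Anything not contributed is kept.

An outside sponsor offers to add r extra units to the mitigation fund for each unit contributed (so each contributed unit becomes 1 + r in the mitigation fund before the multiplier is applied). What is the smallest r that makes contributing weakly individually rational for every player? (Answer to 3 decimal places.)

2.810

With matching at rate r, one contributed unit becomes (1 + r) in the mitigation fund and returns 2.1 × (1 + r) / 8 to the contributor.
Setting this equal to 1: 1 + r = 8/2.1 = 3.8095.
So the minimum matching rate is r = 3.8095 − 1 = 2.810.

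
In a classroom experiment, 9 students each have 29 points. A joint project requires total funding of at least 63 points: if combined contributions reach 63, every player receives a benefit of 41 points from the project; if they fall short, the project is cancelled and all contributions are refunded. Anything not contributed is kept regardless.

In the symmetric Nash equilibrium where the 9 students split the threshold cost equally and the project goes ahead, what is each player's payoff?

63 points

Equal share of the threshold: 63/9 = 7.
At this profile no one gains by cutting their contribution: any cut drops the total below 63, the project is cancelled, contributions are refunded, and the deviator ends with 29, which is less than 29 − 7 + 41 = 63. Contributing more than 7 just wastes the excess. So contributing exactly 7 is a best response.
Each player's payoff: 29 − 7 + 41 = 63.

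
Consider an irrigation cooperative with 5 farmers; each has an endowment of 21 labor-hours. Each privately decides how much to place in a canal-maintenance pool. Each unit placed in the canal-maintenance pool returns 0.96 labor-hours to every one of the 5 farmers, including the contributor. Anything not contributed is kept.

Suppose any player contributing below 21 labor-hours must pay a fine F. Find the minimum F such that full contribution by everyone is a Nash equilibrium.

0.84 labor-hours

Given the others contribute fully, the best deviation is to contribute 0 (any partial contribution still incurs the fine and gives up units whose private return 0.96 is below 1).
Deviating from 21 to 0 saves 21 labor-hours but forfeits the deviator's share of the drop in the canal-maintenance pool: 0.96 × 21 = 20.16.
So the deviation gain is 21 − 20.16 = 0.84, and the fine must be at least 0.84 labor-hours to wipe it out.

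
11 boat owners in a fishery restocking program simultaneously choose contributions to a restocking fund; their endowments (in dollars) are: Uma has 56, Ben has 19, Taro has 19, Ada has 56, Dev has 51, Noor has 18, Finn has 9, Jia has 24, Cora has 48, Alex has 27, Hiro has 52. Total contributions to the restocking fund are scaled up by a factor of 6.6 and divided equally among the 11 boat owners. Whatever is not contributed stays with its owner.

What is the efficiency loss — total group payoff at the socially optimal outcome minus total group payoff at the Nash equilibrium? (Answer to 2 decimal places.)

The private return per contributed unit is 6.6/11 = 0.6000 < 1 for every player regardless of endowment, so the Nash equilibrium is zero contribution and the group total is Σ E_j = 56 + 19 + 19 + 56 + 51 + 18 + 9 + 24 + 48 + 27 + 52 = 379.
Each contributed unit returns 6.600 to the group, so the social optimum is full contribution by everyone: group total = 6.600 × 379 = 2501.40.
Efficiency loss = (6.600 − 1) × 379 = 2122.40.

2122.40 dollars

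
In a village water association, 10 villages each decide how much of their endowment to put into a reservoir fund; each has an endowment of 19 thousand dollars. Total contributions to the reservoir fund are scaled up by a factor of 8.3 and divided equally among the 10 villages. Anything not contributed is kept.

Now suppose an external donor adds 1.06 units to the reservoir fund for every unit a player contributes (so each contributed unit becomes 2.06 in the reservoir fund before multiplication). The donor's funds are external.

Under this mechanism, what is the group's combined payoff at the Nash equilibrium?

Under the mechanism each unit contributed yields 8.3 × 2.06 / 10 = 1.7098 back to its contributor per unit of net cost, which exceeds 1, making full contribution the dominant choice for everyone.
So the Nash equilibrium is full contribution by all 10; the group earns 8.3 × 2.06 × 190 = 3248.62.

3248.62 thousand dollars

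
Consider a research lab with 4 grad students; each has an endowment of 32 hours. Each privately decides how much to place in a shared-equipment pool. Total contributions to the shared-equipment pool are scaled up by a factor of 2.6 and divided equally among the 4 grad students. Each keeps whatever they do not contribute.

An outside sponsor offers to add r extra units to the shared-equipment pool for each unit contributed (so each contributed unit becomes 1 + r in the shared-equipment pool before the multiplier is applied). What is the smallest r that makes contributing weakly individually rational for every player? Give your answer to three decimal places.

With matching at rate r, one contributed unit becomes (1 + r) in the shared-equipment pool and returns 2.6 × (1 + r) / 4 to the contributor.
Setting this equal to 1: 1 + r = 4/2.6 = 1.5385.
So the minimum matching rate is r = 1.5385 − 1 = 0.538.

0.538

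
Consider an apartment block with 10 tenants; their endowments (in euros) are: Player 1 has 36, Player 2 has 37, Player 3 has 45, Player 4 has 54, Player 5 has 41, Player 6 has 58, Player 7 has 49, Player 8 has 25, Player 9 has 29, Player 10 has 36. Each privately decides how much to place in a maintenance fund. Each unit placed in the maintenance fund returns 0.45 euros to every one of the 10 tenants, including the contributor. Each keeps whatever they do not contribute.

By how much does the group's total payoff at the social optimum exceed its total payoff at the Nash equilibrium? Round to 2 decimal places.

The private return per contributed unit is 0.45 < 1 for everyone, so the Nash equilibrium is zero contribution and the group total is Σ E_j = 36 + 37 + 45 + 54 + 41 + 58 + 49 + 25 + 29 + 36 = 410.
Each contributed unit returns 4.500 to the group, so the social optimum is full contribution by everyone: group total = 4.500 × 410 = 1845.00.
Efficiency loss = (4.500 − 1) × 410 = 1435.00.

1435.00 euros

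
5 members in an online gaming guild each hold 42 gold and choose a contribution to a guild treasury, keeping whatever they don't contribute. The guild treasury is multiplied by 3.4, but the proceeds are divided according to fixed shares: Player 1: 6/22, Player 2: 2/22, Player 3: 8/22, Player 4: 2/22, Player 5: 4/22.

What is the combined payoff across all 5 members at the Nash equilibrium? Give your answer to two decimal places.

310.80 gold

Player j's private return per contributed unit is 3.4 × (j's share). Contributing is weakly dominant for j when that share is at least 1/3.4 = 0.2941, and contributing 0 is dominant otherwise.
Only Player 3 (8/22) clears that bar, contributing 42; the remaining 4 contribute 0. Total contributed: 42.
The guild treasury pays out 3.4 × 42 = 142.80 in total (split across the unequal shares, but the aggregate is all that matters for the group sum).
The 4 free-riders keep 42 each, adding 168. Group total = 168 + 142.80 = 310.80.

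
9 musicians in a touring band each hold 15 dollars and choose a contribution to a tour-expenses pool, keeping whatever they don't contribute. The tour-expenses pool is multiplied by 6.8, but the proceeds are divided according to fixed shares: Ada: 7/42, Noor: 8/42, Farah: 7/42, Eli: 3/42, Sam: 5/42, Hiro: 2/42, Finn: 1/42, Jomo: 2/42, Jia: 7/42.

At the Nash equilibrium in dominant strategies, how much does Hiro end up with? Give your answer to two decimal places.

34.43 dollars

A player with share s gets back 6.8·s per unit contributed, so full contribution is dominant for anyone with s > 1/6.8 = 0.1471 and zero contribution is dominant for anyone below.
Ada, Noor, Farah and Jia are above the threshold, contributing 15 each; the remaining 5 contribute 0. Total contributed: 60.
Hiro keeps 15 and receives 6.8 × 60 × 2/42 = 19.43 from the tour-expenses pool, for a payoff of 34.43.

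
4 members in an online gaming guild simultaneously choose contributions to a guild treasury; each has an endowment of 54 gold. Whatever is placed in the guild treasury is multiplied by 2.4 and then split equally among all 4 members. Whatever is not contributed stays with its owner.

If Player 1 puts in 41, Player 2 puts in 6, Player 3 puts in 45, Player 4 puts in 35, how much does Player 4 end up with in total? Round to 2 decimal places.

Total contributed: 41 + 6 + 45 + 35 = 127.
Each receives 2.4 × 127 / 4 = 76.20 from the guild treasury.
Player 4 keeps 54 − 35 = 19, so Player 4's payoff is 19 + 76.20 = 95.20.

95.20 gold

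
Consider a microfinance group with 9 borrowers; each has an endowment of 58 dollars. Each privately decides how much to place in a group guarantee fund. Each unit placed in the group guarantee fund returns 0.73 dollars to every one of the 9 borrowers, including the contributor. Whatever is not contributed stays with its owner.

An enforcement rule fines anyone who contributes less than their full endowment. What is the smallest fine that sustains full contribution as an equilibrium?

Given the others contribute fully, the best deviation is to contribute 0 (any partial contribution still incurs the fine and gives up units whose private return 0.73 is below 1).
Deviating from 58 to 0 saves 58 dollars but forfeits the deviator's share of the drop in the group guarantee fund: 0.73 × 58 = 42.34.
So the deviation gain is 58 − 42.34 = 15.66, and the fine must be at least 15.66 dollars to wipe it out.

15.66 dollars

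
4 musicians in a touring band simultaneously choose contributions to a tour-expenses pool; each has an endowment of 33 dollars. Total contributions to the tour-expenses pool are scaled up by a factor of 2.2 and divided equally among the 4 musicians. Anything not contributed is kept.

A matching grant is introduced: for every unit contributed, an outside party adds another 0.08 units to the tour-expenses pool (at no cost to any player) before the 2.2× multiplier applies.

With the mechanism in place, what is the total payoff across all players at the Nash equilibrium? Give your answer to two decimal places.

The effective private return is 2.2 × 1.08 / 4 = 0.5940, which is still under 1, so the mechanism doesn't change anyone's dominant strategy: zero contribution.
At the Nash equilibrium no one contributes; group total payoff = 4 × 33 = 132.

132.00 dollars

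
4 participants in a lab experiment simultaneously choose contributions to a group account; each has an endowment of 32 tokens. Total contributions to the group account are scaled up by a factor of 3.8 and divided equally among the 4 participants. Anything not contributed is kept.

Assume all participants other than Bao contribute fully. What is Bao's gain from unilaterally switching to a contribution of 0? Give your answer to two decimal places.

1.60 tokens

Switching from a contribution of 32 to 0 lets Bao keep an extra 32 tokens, but lowers the group account by 32, which costs Bao their own share of that drop: 3.8/4 × 32 = 30.40.
Net gain = 32 − 30.40 = 1.60. The private return per contributed unit (0.9500) is below 1, so free-riding is indeed the best response regardless of what the others do.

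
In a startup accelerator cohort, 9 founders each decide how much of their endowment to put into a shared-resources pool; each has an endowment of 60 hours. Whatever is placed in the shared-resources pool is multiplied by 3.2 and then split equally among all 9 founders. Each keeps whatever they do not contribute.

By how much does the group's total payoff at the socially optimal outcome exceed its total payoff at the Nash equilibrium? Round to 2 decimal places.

1188.00 hours

Each contributed unit returns 3.2/9 = 0.3556 to its contributor — below 1 — so contributing 0 is dominant for every player. At the Nash equilibrium everyone keeps their 60, and the group total is 9 × 60 = 540.
Each contributed unit returns 3.200 to the group as a whole (0.3556 to each of 9 players), which exceeds 1, so the social optimum is full contribution: group total = 3.200 × 540 = 1728.00.
Efficiency loss = 1728.00 − 540 = 1188.00.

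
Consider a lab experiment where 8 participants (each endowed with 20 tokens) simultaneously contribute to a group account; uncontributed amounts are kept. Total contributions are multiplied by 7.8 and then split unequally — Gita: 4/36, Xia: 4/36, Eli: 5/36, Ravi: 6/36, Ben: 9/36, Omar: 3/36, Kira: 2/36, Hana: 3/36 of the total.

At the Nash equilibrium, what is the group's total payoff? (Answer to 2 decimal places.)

568.00 tokens

Each unit j contributes comes back to j as 7.8 × (j's share), so j prefers to contribute only if that share exceeds 1/7.8 = 0.1282; otherwise keeping the unit dominates.
Eli, Ravi and Ben clear that bar, contributing 20 each; the remaining 5 contribute 0. Total contributed: 60.
The group account pays out 7.8 × 60 = 468.00 in total (split across the unequal shares, but the aggregate is all that matters for the group sum).
The 5 free-riders keep 20 each, adding 100. Group total = 100 + 468.00 = 568.00.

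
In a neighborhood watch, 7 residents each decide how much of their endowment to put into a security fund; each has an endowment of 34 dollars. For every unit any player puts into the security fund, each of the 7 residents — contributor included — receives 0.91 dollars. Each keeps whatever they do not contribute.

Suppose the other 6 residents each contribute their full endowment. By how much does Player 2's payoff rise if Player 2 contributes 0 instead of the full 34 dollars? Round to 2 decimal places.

Switching from a contribution of 34 to 0 lets Player 2 keep an extra 34 dollars, but lowers the security fund by 34, which costs Player 2 their own share of that drop: 0.91 × 34 = 30.94.
Net gain = 34 − 30.94 = 3.06. The private return per contributed unit (0.91) is below 1, so free-riding is indeed the best response regardless of what the others do.

3.06 dollars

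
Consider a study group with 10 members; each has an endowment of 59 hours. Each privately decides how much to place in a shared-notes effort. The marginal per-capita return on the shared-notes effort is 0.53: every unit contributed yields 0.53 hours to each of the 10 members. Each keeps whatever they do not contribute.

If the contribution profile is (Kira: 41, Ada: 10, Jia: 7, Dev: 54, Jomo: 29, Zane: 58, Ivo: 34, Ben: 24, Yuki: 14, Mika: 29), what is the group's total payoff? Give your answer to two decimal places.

Total contributed: 41 + 10 + 7 + 54 + 29 + 58 + 34 + 24 + 14 + 29 = 300; total kept: 10 × 59 − 300 = 290.
The shared-notes effort pays out 0.53 × 10 × 300 = 1590.00 in aggregate.
Group total = 290 + 1590.00 = 1880.00.

1880.00 hours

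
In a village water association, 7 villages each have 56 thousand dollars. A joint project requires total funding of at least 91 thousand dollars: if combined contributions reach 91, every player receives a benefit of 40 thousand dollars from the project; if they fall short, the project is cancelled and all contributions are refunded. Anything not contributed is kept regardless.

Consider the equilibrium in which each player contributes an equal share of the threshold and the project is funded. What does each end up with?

Equal share of the threshold: 91/7 = 13.
At this profile no one gains by cutting their contribution: any cut drops the total below 91, the project is cancelled, contributions are refunded, and the deviator ends with 56, which is less than 56 − 13 + 40 = 83. Contributing more than 13 just wastes the excess. So contributing exactly 13 is a best response.
Each player's payoff: 56 − 13 + 40 = 83.

83 thousand dollars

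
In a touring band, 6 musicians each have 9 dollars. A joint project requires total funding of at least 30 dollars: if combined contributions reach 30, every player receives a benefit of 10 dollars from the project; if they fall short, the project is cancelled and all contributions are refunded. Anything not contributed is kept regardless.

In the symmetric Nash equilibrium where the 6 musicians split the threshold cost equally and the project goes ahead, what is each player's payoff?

14 dollars

Equal share of the threshold: 30/6 = 5.
At this profile no one gains by cutting their contribution: any cut drops the total below 30, the project is cancelled, contributions are refunded, and the deviator ends with 9, which is less than 9 − 5 + 10 = 14. Contributing more than 5 just wastes the excess. So contributing exactly 5 is a best response.
Each player's payoff: 9 − 5 + 10 = 14.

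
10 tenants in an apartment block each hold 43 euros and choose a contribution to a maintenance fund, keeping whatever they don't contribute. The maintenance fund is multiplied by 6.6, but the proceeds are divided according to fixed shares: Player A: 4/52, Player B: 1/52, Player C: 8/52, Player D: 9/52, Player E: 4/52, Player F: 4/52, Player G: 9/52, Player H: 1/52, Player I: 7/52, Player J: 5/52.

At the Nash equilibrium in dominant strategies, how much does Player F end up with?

For player j, contributing a unit is worthwhile iff 6.6 × (j's share) ≥ 1, i.e. iff j's share is at least 0.1515.
Player C, Player D and Player G are above the threshold, contributing 43 each; the remaining 7 contribute 0. Total contributed: 129.
Player F keeps 43 and receives 6.6 × 129 × 4/52 = 65.49 from the maintenance fund, for a payoff of 108.49.

108.49 euros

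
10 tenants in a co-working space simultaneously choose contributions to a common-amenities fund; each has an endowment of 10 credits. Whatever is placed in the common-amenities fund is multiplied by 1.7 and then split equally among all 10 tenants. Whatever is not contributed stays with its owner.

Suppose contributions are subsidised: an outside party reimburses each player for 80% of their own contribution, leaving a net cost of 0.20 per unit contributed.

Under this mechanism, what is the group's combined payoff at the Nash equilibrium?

100.00 credits

The effective private return is (1.7/10) / 0.20 = 0.8500, which is still under 1, so the mechanism doesn't change anyone's dominant strategy: zero contribution.
At the Nash equilibrium no one contributes; group total payoff = 10 × 10 = 100.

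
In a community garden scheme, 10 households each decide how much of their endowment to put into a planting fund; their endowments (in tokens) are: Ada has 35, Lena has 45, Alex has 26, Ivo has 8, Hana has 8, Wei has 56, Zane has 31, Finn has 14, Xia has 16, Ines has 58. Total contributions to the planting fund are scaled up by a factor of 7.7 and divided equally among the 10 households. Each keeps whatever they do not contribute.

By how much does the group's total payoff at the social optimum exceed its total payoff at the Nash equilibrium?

The private return per contributed unit is 7.7/10 = 0.7700 < 1 for every player regardless of endowment, so the Nash equilibrium is zero contribution and the group total is Σ E_j = 35 + 45 + 26 + 8 + 8 + 56 + 31 + 14 + 16 + 58 = 297.
Each contributed unit returns 7.700 to the group, so the social optimum is full contribution by everyone: group total = 7.700 × 297 = 2286.90.
Efficiency loss = (7.700 − 1) × 297 = 1989.90.

1989.90 tokens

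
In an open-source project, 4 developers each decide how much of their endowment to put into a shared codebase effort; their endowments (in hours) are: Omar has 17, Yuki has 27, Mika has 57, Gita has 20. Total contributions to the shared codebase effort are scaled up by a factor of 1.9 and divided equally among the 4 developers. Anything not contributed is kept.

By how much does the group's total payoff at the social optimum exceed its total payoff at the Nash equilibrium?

108.90 hours

The private return per contributed unit is 1.9/4 = 0.4750 < 1 for every player regardless of endowment, so the Nash equilibrium is zero contribution and the group total is Σ E_j = 17 + 27 + 57 + 20 = 121.
Each contributed unit returns 1.900 to the group, so the social optimum is full contribution by everyone: group total = 1.900 × 121 = 229.90.
Efficiency loss = (1.900 − 1) × 121 = 108.90.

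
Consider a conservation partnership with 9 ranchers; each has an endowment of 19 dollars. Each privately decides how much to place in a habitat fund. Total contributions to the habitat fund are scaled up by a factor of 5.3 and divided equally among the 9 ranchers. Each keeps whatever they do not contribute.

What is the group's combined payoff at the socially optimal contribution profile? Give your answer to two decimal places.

906.30 dollars

Each contributed unit returns 5.300 to the group as a whole (0.5889 to each of 9 players), which exceeds 1, so the social optimum is full contribution: group total = 5.300 × 171 = 906.30.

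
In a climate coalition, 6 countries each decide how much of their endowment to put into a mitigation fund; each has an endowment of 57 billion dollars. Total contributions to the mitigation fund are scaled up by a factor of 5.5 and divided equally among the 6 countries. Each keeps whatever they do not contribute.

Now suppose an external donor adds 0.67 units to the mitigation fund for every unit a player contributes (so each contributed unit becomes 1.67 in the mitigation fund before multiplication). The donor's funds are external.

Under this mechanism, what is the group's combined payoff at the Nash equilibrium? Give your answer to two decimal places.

With the mechanism, a contributed unit returns 5.5 × 1.67 / 6 = 1.5308 per unit of net cost to the contributor — now above 1 — so contributing fully is weakly dominant for every player.
At the Nash equilibrium everyone contributes 57. Group total payoff = 5.5 × 1.67 × 342 = 3141.27.

3141.27 billion dollars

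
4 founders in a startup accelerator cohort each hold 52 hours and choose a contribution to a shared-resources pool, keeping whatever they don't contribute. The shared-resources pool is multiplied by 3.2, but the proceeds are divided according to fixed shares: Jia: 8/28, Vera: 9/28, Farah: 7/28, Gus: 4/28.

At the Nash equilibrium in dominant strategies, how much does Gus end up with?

Each unit j contributes comes back to j as 3.2 × (j's share), so j prefers to contribute only if that share exceeds 1/3.2 = 0.3125; otherwise keeping the unit dominates.
Only Vera (9/28) clears that bar, contributing 52; the remaining 3 contribute 0. Total contributed: 52.
Gus keeps 52 and receives 3.2 × 52 × 4/28 = 23.77 from the shared-resources pool, for a payoff of 75.77.

75.77 hours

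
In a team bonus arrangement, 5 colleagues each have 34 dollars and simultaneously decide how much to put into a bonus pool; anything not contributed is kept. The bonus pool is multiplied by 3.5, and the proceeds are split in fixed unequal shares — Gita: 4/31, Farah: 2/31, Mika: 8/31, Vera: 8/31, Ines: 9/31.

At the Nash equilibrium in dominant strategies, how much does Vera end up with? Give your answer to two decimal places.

64.71 dollars

Each unit j contributes comes back to j as 3.5 × (j's share), so j prefers to contribute only if that share exceeds 1/3.5 = 0.2857; otherwise keeping the unit dominates.
Only Ines (9/31) clears that bar, contributing 34; the remaining 4 contribute 0. Total contributed: 34.
Vera keeps 34 and receives 3.5 × 34 × 8/31 = 30.71 from the bonus pool, for a payoff of 64.71.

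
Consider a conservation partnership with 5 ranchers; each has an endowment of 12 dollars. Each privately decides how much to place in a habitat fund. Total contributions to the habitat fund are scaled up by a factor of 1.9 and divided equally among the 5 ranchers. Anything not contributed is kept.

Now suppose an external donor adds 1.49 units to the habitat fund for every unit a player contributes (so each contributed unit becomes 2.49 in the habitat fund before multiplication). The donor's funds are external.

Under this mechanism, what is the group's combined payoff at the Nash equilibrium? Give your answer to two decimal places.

60.00 dollars

With the mechanism, a contributed unit returns 1.9 × 2.49 / 5 = 0.9462 per unit of net cost — still below 1 — so contributing 0 remains dominant for every player.
Everyone keeps their endowment and the group total is 5 × 12 = 60.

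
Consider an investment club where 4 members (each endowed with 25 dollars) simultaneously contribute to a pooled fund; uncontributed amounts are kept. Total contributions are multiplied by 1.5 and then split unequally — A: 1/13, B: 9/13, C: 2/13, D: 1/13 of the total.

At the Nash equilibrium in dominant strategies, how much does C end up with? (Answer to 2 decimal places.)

A player with share s gets back 1.5·s per unit contributed, so full contribution is dominant for anyone with s > 1/1.5 = 0.6667 and zero contribution is dominant for anyone below.
B alone (share 9/13) is above the threshold, contributing 25; the remaining 3 contribute 0. Total contributed: 25.
C keeps 25 and receives 1.5 × 25 × 2/13 = 5.77 from the pooled fund, for a payoff of 30.77.

30.77 dollars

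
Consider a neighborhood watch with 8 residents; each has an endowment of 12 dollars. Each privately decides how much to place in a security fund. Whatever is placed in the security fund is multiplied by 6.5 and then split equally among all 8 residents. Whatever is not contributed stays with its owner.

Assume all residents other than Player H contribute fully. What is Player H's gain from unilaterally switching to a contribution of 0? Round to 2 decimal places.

2.25 dollars

Switching from a contribution of 12 to 0 lets Player H keep an extra 12 dollars, but lowers the security fund by 12, which costs Player H their own share of that drop: 6.5/8 × 12 = 9.75.
Net gain = 12 − 9.75 = 2.25. The private return per contributed unit (0.8125) is below 1, so free-riding is indeed the best response regardless of what the others do.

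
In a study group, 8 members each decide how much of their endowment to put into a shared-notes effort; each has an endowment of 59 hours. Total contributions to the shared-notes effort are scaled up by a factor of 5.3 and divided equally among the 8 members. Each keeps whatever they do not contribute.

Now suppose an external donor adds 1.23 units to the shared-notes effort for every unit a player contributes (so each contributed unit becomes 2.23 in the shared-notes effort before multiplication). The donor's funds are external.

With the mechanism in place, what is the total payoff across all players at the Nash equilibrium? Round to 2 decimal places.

The effective private return per unit is now 5.3 × 2.23 / 8 = 1.4774 > 1, so every player's dominant strategy flips to full contribution.
So the Nash equilibrium is full contribution by all 8; the group earns 5.3 × 2.23 × 472 = 5578.57.

5578.57 hours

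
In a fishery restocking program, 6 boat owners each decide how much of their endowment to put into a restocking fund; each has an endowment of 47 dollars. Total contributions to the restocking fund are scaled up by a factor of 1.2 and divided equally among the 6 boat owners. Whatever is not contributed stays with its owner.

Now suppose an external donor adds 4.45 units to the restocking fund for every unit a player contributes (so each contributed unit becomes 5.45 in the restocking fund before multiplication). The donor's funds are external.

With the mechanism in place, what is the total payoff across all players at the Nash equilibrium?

With the mechanism, a contributed unit returns 1.2 × 5.45 / 6 = 1.0900 per unit of net cost to the contributor — now above 1 — so contributing fully is weakly dominant for every player.
So the Nash equilibrium is full contribution by all 6; the group earns 1.2 × 5.45 × 282 = 1844.28.

1844.28 dollars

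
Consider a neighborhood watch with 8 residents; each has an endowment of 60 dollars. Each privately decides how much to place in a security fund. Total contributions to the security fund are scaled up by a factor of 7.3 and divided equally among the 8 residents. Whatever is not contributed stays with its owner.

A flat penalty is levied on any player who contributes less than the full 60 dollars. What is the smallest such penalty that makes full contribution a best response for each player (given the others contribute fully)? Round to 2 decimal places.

Given the others contribute fully, the best deviation is to contribute 0 (any partial contribution still incurs the fine and gives up units whose private return 0.9125 is below 1).
Deviating from 60 to 0 saves 60 dollars but forfeits the deviator's share of the drop in the security fund: 7.3/8 × 60 = 54.75.
So the deviation gain is 60 − 54.75 = 5.25, and the fine must be at least 5.25 dollars to wipe it out.

5.25 dollars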